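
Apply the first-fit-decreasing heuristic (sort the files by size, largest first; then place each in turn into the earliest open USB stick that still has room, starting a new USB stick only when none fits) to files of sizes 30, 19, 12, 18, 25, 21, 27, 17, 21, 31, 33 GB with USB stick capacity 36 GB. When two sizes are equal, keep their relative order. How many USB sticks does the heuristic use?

9

Sorted descending: 33, 31, 30, 27, 25, 21, 21, 19, 18, 17, 12.
  33 → USB stick 1 (new)  [load 33/36]
  31 → USB stick 2 (new)  [load 31/36]
  30 → USB stick 3 (new)  [load 30/36]
  27 → USB stick 4 (new)  [load 27/36]
  25 → USB stick 5 (new)  [load 25/36]
  21 → USB stick 6 (new)  [load 21/36]
  21 → USB stick 7 (new)  [load 21/36]
  19 → USB stick 8 (new)  [load 19/36]
  18 → USB stick 9 (new)  [load 18/36]
  17 → USB stick 8  [load 36/36]
  12 → USB stick 6  [load 33/36]
9 USB sticks opened.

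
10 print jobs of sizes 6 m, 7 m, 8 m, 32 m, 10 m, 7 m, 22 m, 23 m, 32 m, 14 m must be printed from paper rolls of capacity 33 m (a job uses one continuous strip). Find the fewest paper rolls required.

Total = 32 + 32 + 23 + 22 + 14 + 10 + 8 + 7 + 7 + 6 = 161 m.
Lower bound: ⌈161/33⌉ = 5 paper rolls.
A packing using 6 paper rolls:
  roll 1: 32 = 32
  roll 2: 32 = 32
  roll 3: 23 + 10 = 33
  roll 4: 22 + 8 = 30
  roll 5: 14 + 7 + 7 = 28
  roll 6: 6 = 6
No arrangement into 5 paper rolls stays within capacity, so 6 is optimal.

6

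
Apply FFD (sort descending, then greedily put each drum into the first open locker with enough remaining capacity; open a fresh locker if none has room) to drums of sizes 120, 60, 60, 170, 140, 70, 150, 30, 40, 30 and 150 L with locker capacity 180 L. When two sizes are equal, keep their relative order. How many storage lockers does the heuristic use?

6

Sorted descending: 170, 150, 150, 140, 120, 70, 60, 60, 40, 30, 30.
  170 → locker 1 (new)  [load 170/180]
  150 → locker 2 (new)  [load 150/180]
  150 → locker 3 (new)  [load 150/180]
  140 → locker 4 (new)  [load 140/180]
  120 → locker 5 (new)  [load 120/180]
  70 → locker 6 (new)  [load 70/180]
  60 → locker 5  [load 180/180]
  60 → locker 6  [load 130/180]
  40 → locker 4  [load 180/180]
  30 → locker 2  [load 180/180]
  30 → locker 3  [load 180/180]
6 storage lockers opened.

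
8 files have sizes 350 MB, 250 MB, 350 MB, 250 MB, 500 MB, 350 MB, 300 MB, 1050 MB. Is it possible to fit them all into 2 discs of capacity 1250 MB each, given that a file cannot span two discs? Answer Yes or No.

Total = 3400 MB; ⌈3400/1250⌉ = 3.
At least 3 discs are required, but only 2 are allowed.

No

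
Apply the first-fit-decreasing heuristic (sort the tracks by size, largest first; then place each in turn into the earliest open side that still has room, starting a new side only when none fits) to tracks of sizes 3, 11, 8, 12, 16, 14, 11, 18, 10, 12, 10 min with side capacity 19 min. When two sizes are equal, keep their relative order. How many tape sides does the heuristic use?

9

Sorted descending: 18, 16, 14, 12, 12, 11, 11, 10, 10, 8, 3.
  18 → side 1 (new)  [load 18/19]
  16 → side 2 (new)  [load 16/19]
  14 → side 3 (new)  [load 14/19]
  12 → side 4 (new)  [load 12/19]
  12 → side 5 (new)  [load 12/19]
  11 → side 6 (new)  [load 11/19]
  11 → side 7 (new)  [load 11/19]
  10 → side 8 (new)  [load 10/19]
  10 → side 9 (new)  [load 10/19]
  8 → side 6  [load 19/19]
  3 → side 2  [load 19/19]
9 tape sides opened.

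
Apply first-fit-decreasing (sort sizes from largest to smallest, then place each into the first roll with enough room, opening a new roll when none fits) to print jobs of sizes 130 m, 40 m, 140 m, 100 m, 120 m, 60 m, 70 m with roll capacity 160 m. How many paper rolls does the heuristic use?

5

Sorted descending: 140, 130, 120, 100, 70, 60, 40.
  140 → roll 1 (new)  [load 140/160]
  130 → roll 2 (new)  [load 130/160]
  120 → roll 3 (new)  [load 120/160]
  100 → roll 4 (new)  [load 100/160]
  70 → roll 5 (new)  [load 70/160]
  60 → roll 4  [load 160/160]
  40 → roll 3  [load 160/160]
5 paper rolls opened.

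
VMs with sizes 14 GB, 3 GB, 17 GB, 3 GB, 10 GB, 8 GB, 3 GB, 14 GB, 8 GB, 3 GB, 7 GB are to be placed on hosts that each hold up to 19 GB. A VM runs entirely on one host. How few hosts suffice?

Total = 17 + 14 + 14 + 10 + 8 + 8 + 7 + 3 + 3 + 3 + 3 = 90 GB.
Lower bound: ⌈90/19⌉ = 5 hosts.
A packing using 6 hosts:
  host 1: 17 = 17
  host 2: 14 + 3 = 17
  host 3: 14 + 3 = 17
  host 4: 10 + 8 = 18
  host 5: 8 + 7 + 3 = 18
  host 6: 3 = 3
No arrangement into 5 hosts stays within capacity, so 6 is optimal.

6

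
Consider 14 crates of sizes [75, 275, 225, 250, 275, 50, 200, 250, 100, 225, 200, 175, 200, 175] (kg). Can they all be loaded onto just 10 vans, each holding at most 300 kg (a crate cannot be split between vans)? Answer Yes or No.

No

Total = 2675 kg; ⌈2675/300⌉ = 9.
11 crates each exceed half the capacity and cannot share a van, forcing at least 11 vans.
At least 11 vans are required, but only 10 are allowed.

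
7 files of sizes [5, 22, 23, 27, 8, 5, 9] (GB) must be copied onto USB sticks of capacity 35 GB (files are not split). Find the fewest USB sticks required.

Total = 27 + 23 + 22 + 9 + 8 + 5 + 5 = 99 GB.
Lower bound: ⌈99/35⌉ = 3 USB sticks.
A packing using 3 USB sticks:
  USB stick 1: 27 + 8 = 35
  USB stick 2: 23 + 9 = 32
  USB stick 3: 22 + 5 + 5 = 32
This matches the lower bound, so 3 is optimal.

3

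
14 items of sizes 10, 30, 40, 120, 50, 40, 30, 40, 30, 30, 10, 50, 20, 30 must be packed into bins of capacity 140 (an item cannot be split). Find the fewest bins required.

4

Total = 120 + 50 + 50 + 40 + 40 + 40 + 30 + 30 + 30 + 30 + 30 + 20 + 10 + 10 = 530.
Lower bound: ⌈530/140⌉ = 4 bins.
A packing using 4 bins:
  bin 1: 120 + 20 = 140
  bin 2: 50 + 50 + 40 = 140
  bin 3: 40 + 40 + 30 + 30 = 140
  bin 4: 30 + 30 + 30 + 10 + 10 = 110
This matches the lower bound, so 4 is optimal.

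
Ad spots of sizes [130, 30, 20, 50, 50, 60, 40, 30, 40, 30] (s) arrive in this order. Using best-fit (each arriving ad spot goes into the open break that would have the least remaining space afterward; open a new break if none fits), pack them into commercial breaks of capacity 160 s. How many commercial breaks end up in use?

3

  130 → break 1 (new)  [load 130/160]
  30 → break 1  [load 160/160]
  20 → break 2 (new)  [load 20/160]
  50 → break 2  [load 70/160]
  50 → break 2  [load 120/160]
  60 → break 3 (new)  [load 60/160]
  40 → break 2  [load 160/160]
  30 → break 3  [load 90/160]
  40 → break 3  [load 130/160]
  30 → break 3  [load 160/160]
3 commercial breaks opened.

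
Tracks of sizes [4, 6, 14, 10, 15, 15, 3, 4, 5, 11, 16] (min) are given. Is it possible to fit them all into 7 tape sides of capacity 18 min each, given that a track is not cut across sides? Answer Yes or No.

A valid assignment using 7 tape sides:
  side 1: 16 = 16
  side 2: 15 + 3 = 18
  side 3: 15 = 15
  side 4: 14 + 4 = 18
  side 5: 11 + 6 = 17
  side 6: 10 + 5 = 15
  side 7: 4 = 4
Every load is within 18 min, so 7 tape sides suffice.

Yes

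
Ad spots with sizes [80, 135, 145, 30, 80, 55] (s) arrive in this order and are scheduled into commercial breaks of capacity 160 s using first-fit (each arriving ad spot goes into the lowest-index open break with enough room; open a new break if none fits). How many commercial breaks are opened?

4

  80 → break 1 (new)  [load 80/160]
  135 → break 2 (new)  [load 135/160]
  145 → break 3 (new)  [load 145/160]
  30 → break 1  [load 110/160]
  80 → break 4 (new)  [load 80/160]
  55 → break 4  [load 135/160]
4 commercial breaks opened.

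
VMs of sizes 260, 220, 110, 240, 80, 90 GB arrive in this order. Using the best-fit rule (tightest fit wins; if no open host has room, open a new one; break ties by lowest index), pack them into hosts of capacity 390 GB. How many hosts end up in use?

  260 → host 1 (new)  [load 260/390]
  220 → host 2 (new)  [load 220/390]
  110 → host 1  [load 370/390]
  240 → host 3 (new)  [load 240/390]
  80 → host 3  [load 320/390]
  90 → host 2  [load 310/390]
3 hosts opened.

3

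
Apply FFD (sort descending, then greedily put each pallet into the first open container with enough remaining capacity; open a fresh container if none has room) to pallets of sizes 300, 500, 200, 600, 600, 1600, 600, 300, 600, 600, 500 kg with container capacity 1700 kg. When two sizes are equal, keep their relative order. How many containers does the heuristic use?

Sorted descending: 1600, 600, 600, 600, 600, 600, 500, 500, 300, 300, 200.
  1600 → container 1 (new)  [load 1600/1700]
  600 → container 2 (new)  [load 600/1700]
  600 → container 2  [load 1200/1700]
  600 → container 3 (new)  [load 600/1700]
  600 → container 3  [load 1200/1700]
  600 → container 4 (new)  [load 600/1700]
  500 → container 2  [load 1700/1700]
  500 → container 3  [load 1700/1700]
  300 → container 4  [load 900/1700]
  300 → container 4  [load 1200/1700]
  200 → container 4  [load 1400/1700]
4 containers opened.

4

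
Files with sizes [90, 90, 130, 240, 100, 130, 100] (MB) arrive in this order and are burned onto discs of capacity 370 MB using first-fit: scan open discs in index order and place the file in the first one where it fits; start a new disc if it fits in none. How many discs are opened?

  90 → disc 1 (new)  [load 90/370]
  90 → disc 1  [load 180/370]
  130 → disc 1  [load 310/370]
  240 → disc 2 (new)  [load 240/370]
  100 → disc 2  [load 340/370]
  130 → disc 3 (new)  [load 130/370]
  100 → disc 3  [load 230/370]
3 discs opened.

3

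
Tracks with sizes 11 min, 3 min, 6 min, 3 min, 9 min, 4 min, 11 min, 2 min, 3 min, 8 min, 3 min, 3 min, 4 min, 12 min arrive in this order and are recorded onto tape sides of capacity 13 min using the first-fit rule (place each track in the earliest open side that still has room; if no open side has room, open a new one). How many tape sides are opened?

  11 → side 1 (new)  [load 11/13]
  3 → side 2 (new)  [load 3/13]
  6 → side 2  [load 9/13]
  3 → side 2  [load 12/13]
  9 → side 3 (new)  [load 9/13]
  4 → side 3  [load 13/13]
  11 → side 4 (new)  [load 11/13]
  2 → side 1  [load 13/13]
  3 → side 5 (new)  [load 3/13]
  8 → side 5  [load 11/13]
  3 → side 6 (new)  [load 3/13]
  3 → side 6  [load 6/13]
  4 → side 6  [load 10/13]
  12 → side 7 (new)  [load 12/13]
7 tape sides opened.

7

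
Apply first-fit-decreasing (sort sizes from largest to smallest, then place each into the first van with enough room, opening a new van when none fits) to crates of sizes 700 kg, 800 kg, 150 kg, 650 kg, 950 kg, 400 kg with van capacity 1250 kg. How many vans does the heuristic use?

4

Sorted descending: 950, 800, 700, 650, 400, 150.
  950 → van 1 (new)  [load 950/1250]
  800 → van 2 (new)  [load 800/1250]
  700 → van 3 (new)  [load 700/1250]
  650 → van 4 (new)  [load 650/1250]
  400 → van 2  [load 1200/1250]
  150 → van 1  [load 1100/1250]
4 vans opened.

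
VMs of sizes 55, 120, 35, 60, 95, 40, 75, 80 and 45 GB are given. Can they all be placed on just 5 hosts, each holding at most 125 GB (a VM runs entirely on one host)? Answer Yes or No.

Total = 605 GB; ⌈605/125⌉ = 5.
The bound of 5 does not rule out 5, but exhaustive search shows no assignment into 5 hosts of capacity 125 GB exists — the minimum is 6.

No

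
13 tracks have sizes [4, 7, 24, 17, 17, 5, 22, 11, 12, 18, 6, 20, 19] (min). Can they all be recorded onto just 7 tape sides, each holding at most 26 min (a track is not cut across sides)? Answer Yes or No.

Total = 182 min; ⌈182/26⌉ = 7.
The bound of 7 does not rule out 7, but exhaustive search shows no assignment into 7 tape sides of capacity 26 min exists — the minimum is 8.

No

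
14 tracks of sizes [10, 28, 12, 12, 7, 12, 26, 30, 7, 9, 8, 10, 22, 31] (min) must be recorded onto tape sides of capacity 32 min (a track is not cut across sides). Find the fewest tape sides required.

8

Total = 31 + 30 + 28 + 26 + 22 + 12 + 12 + 12 + 10 + 10 + 9 + 8 + 7 + 7 = 224 min.
Lower bound: ⌈224/32⌉ = 7 tape sides.
A packing using 8 tape sides:
  side 1: 31 = 31
  side 2: 30 = 30
  side 3: 28 = 28
  side 4: 26 = 26
  side 5: 22 + 10 = 32
  side 6: 12 + 12 + 8 = 32
  side 7: 12 + 10 + 9 = 31
  side 8: 7 + 7 = 14
No arrangement into 7 tape sides stays within capacity, so 8 is optimal.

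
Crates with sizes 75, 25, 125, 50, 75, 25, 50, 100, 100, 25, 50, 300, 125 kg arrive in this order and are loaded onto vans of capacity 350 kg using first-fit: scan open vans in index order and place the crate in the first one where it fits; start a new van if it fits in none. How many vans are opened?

  75 → van 1 (new)  [load 75/350]
  25 → van 1  [load 100/350]
  125 → van 1  [load 225/350]
  50 → van 1  [load 275/350]
  75 → van 1  [load 350/350]
  25 → van 2 (new)  [load 25/350]
  50 → van 2  [load 75/350]
  100 → van 2  [load 175/350]
  100 → van 2  [load 275/350]
  25 → van 2  [load 300/350]
  50 → van 2  [load 350/350]
  300 → van 3 (new)  [load 300/350]
  125 → van 4 (new)  [load 125/350]
4 vans opened.

4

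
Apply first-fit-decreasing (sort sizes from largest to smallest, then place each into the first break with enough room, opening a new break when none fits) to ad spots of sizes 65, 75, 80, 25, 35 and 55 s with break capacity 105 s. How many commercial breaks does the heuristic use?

4

Sorted descending: 80, 75, 65, 55, 35, 25.
  80 → break 1 (new)  [load 80/105]
  75 → break 2 (new)  [load 75/105]
  65 → break 3 (new)  [load 65/105]
  55 → break 4 (new)  [load 55/105]
  35 → break 3  [load 100/105]
  25 → break 1  [load 105/105]
4 commercial breaks opened.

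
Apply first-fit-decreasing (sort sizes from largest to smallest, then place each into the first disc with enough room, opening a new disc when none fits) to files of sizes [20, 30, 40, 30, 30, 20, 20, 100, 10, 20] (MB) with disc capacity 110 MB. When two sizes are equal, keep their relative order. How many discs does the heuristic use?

3

Sorted descending: 100, 40, 30, 30, 30, 20, 20, 20, 20, 10.
  100 → disc 1 (new)  [load 100/110]
  40 → disc 2 (new)  [load 40/110]
  30 → disc 2  [load 70/110]
  30 → disc 2  [load 100/110]
  30 → disc 3 (new)  [load 30/110]
  20 → disc 3  [load 50/110]
  20 → disc 3  [load 70/110]
  20 → disc 3  [load 90/110]
  20 → disc 3  [load 110/110]
  10 → disc 1  [load 110/110]
3 discs opened.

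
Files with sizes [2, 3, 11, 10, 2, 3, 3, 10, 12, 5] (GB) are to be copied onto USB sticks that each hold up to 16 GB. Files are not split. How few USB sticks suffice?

4

Total = 12 + 11 + 10 + 10 + 5 + 3 + 3 + 3 + 2 + 2 = 61 GB.
Lower bound: ⌈61/16⌉ = 4 USB sticks.
A packing using 4 USB sticks:
  USB stick 1: 12 + 3 = 15
  USB stick 2: 11 + 5 = 16
  USB stick 3: 10 + 3 + 3 = 16
  USB stick 4: 10 + 2 + 2 = 14
This matches the lower bound, so 4 is optimal.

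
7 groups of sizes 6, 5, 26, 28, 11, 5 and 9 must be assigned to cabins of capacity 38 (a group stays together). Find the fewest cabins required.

3

Total = 28 + 26 + 11 + 9 + 6 + 5 + 5 = 90.
Lower bound: ⌈90/38⌉ = 3 cabins.
A packing using 3 cabins:
  cabin 1: 28 + 9 = 37
  cabin 2: 26 + 11 = 37
  cabin 3: 6 + 5 + 5 = 16
This matches the lower bound, so 3 is optimal.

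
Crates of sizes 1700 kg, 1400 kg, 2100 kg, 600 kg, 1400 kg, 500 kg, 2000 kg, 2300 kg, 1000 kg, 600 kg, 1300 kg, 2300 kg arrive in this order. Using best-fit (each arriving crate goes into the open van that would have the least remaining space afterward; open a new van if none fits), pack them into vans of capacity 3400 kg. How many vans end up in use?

6

  1700 → van 1 (new)  [load 1700/3400]
  1400 → van 1  [load 3100/3400]
  2100 → van 2 (new)  [load 2100/3400]
  600 → van 2  [load 2700/3400]
  1400 → van 3 (new)  [load 1400/3400]
  500 → van 2  [load 3200/3400]
  2000 → van 3  [load 3400/3400]
  2300 → van 4 (new)  [load 2300/3400]
  1000 → van 4  [load 3300/3400]
  600 → van 5 (new)  [load 600/3400]
  1300 → van 5  [load 1900/3400]
  2300 → van 6 (new)  [load 2300/3400]
6 vans opened.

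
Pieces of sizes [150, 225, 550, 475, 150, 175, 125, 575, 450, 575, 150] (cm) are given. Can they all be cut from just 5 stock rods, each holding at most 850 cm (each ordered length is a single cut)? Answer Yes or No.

Yes

A valid assignment using 5 stock rods:
  stock rod 1: 575 + 225 = 800
  stock rod 2: 575 + 175 = 750
  stock rod 3: 550 + 150 + 150 = 850
  stock rod 4: 475 + 150 + 125 = 750
  stock rod 5: 450 = 450
Every load is within 850 cm, so 5 stock rods suffice.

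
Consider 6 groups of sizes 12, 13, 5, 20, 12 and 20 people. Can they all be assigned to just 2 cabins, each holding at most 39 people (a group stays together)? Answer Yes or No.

Total = 82 people; ⌈82/39⌉ = 3.
At least 3 cabins are required, but only 2 are allowed.

No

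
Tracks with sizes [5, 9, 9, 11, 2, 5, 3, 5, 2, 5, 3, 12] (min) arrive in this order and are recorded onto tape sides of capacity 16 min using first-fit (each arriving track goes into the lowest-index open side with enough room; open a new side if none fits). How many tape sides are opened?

5

  5 → side 1 (new)  [load 5/16]
  9 → side 1  [load 14/16]
  9 → side 2 (new)  [load 9/16]
  11 → side 3 (new)  [load 11/16]
  2 → side 1  [load 16/16]
  5 → side 2  [load 14/16]
  3 → side 3  [load 14/16]
  5 → side 4 (new)  [load 5/16]
  2 → side 2  [load 16/16]
  5 → side 4  [load 10/16]
  3 → side 4  [load 13/16]
  12 → side 5 (new)  [load 12/16]
5 tape sides opened.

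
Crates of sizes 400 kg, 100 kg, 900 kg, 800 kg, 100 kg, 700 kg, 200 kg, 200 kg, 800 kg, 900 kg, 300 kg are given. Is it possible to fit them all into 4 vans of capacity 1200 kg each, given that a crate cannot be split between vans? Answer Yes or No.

Total = 5400 kg; ⌈5400/1200⌉ = 5.
At least 5 vans are required, but only 4 are allowed.

No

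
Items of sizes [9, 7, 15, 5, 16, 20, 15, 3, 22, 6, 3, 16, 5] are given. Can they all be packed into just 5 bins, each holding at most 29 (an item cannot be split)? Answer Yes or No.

No

Total = 142; ⌈142/29⌉ = 5.
6 items each exceed half the capacity and cannot share a bin, forcing at least 6 bins.
At least 6 bins are required, but only 5 are allowed.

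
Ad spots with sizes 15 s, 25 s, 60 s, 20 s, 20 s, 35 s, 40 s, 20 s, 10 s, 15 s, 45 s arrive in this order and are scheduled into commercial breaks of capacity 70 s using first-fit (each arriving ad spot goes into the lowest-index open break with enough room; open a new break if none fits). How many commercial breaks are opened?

5

  15 → break 1 (new)  [load 15/70]
  25 → break 1  [load 40/70]
  60 → break 2 (new)  [load 60/70]
  20 → break 1  [load 60/70]
  20 → break 3 (new)  [load 20/70]
  35 → break 3  [load 55/70]
  40 → break 4 (new)  [load 40/70]
  20 → break 4  [load 60/70]
  10 → break 1  [load 70/70]
  15 → break 3  [load 70/70]
  45 → break 5 (new)  [load 45/70]
5 commercial breaks opened.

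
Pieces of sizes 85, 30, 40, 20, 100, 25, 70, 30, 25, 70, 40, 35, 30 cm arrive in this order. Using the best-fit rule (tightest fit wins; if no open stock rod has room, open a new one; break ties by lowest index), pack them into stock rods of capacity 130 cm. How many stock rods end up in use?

5

  85 → stock rod 1 (new)  [load 85/130]
  30 → stock rod 1  [load 115/130]
  40 → stock rod 2 (new)  [load 40/130]
  20 → stock rod 2  [load 60/130]
  100 → stock rod 3 (new)  [load 100/130]
  25 → stock rod 3  [load 125/130]
  70 → stock rod 2  [load 130/130]
  30 → stock rod 4 (new)  [load 30/130]
  25 → stock rod 4  [load 55/130]
  70 → stock rod 4  [load 125/130]
  40 → stock rod 5 (new)  [load 40/130]
  35 → stock rod 5  [load 75/130]
  30 → stock rod 5  [load 105/130]
5 stock rods opened.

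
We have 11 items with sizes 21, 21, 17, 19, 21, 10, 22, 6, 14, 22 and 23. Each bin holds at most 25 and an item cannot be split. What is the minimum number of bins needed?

9

Total = 23 + 22 + 22 + 21 + 21 + 21 + 19 + 17 + 14 + 10 + 6 = 196.
Lower bound: ⌈196/25⌉ = 8 bins.
Also, 9 items each exceed 25/2, and no two of those can share a bin, so at least 9 bins are needed.
A packing using 9 bins:
  bin 1: 23 = 23
  bin 2: 22 = 22
  bin 3: 22 = 22
  bin 4: 21 = 21
  bin 5: 21 = 21
  bin 6: 21 = 21
  bin 7: 19 + 6 = 25
  bin 8: 17 = 17
  bin 9: 14 + 10 = 24
This matches the lower bound, so 9 is optimal.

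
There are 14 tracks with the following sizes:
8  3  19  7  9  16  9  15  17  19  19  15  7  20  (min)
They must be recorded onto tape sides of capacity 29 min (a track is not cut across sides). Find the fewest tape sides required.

Total = 20 + 19 + 19 + 19 + 17 + 16 + 15 + 15 + 9 + 9 + 8 + 7 + 7 + 3 = 183 min.
Lower bound: ⌈183/29⌉ = 7 tape sides.
Also, 8 tracks each exceed 29/2 min, and no two of those can share a side, so at least 8 tape sides are needed.
A packing using 8 tape sides:
  side 1: 20 + 9 = 29
  side 2: 19 + 9 = 28
  side 3: 19 + 8 = 27
  side 4: 19 + 7 + 3 = 29
  side 5: 17 + 7 = 24
  side 6: 16 = 16
  side 7: 15 = 15
  side 8: 15 = 15
This matches the lower bound, so 8 is optimal.

8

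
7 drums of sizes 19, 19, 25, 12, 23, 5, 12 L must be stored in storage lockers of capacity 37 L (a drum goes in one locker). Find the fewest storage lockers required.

4

Total = 25 + 23 + 19 + 19 + 12 + 12 + 5 = 115 L.
Lower bound: ⌈115/37⌉ = 4 storage lockers.
A packing using 4 storage lockers:
  locker 1: 25 + 12 = 37
  locker 2: 23 + 12 = 35
  locker 3: 19 + 5 = 24
  locker 4: 19 = 19
This matches the lower bound, so 4 is optimal.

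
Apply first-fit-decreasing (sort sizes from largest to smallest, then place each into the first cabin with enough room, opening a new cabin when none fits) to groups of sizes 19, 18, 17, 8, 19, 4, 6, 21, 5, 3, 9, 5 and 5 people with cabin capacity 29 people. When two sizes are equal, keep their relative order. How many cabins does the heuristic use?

5

Sorted descending: 21, 19, 19, 18, 17, 9, 8, 6, 5, 5, 5, 4, 3.
  21 → cabin 1 (new)  [load 21/29]
  19 → cabin 2 (new)  [load 19/29]
  19 → cabin 3 (new)  [load 19/29]
  18 → cabin 4 (new)  [load 18/29]
  17 → cabin 5 (new)  [load 17/29]
  9 → cabin 2  [load 28/29]
  8 → cabin 1  [load 29/29]
  6 → cabin 3  [load 25/29]
  5 → cabin 4  [load 23/29]
  5 → cabin 4  [load 28/29]
  5 → cabin 5  [load 22/29]
  4 → cabin 3  [load 29/29]
  3 → cabin 5  [load 25/29]
5 cabins opened.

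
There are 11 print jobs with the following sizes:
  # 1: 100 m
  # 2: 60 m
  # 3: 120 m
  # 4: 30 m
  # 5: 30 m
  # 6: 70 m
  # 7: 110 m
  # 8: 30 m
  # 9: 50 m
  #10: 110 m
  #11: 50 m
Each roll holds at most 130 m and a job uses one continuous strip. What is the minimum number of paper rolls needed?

Total = 120 + 110 + 110 + 100 + 70 + 60 + 50 + 50 + 30 + 30 + 30 = 760 m.
Lower bound: ⌈760/130⌉ = 6 paper rolls.
A packing using 7 paper rolls:
  roll 1: 120 = 120
  roll 2: 110 = 110
  roll 3: 110 = 110
  roll 4: 100 + 30 = 130
  roll 5: 70 + 60 = 130
  roll 6: 50 + 50 + 30 = 130
  roll 7: 30 = 30
No arrangement into 6 paper rolls stays within capacity, so 7 is optimal.

7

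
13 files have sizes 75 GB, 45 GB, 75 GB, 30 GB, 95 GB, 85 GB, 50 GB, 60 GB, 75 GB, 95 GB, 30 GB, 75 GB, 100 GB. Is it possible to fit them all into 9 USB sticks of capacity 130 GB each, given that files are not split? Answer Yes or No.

Yes

A valid assignment using 9 USB sticks:
  USB stick 1: 100 + 30 = 130
  USB stick 2: 95 + 30 = 125
  USB stick 3: 95 = 95
  USB stick 4: 85 + 45 = 130
  USB stick 5: 75 + 50 = 125
  USB stick 6: 75 = 75
  USB stick 7: 75 = 75
  USB stick 8: 75 = 75
  USB stick 9: 60 = 60
Every load is within 130 GB, so 9 USB sticks suffice.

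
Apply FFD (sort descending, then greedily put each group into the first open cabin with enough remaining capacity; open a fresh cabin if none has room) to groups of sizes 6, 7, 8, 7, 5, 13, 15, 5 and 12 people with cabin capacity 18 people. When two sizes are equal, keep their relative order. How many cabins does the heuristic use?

Sorted descending: 15, 13, 12, 8, 7, 7, 6, 5, 5.
  15 → cabin 1 (new)  [load 15/18]
  13 → cabin 2 (new)  [load 13/18]
  12 → cabin 3 (new)  [load 12/18]
  8 → cabin 4 (new)  [load 8/18]
  7 → cabin 4  [load 15/18]
  7 → cabin 5 (new)  [load 7/18]
  6 → cabin 3  [load 18/18]
  5 → cabin 2  [load 18/18]
  5 → cabin 5  [load 12/18]
5 cabins opened.

5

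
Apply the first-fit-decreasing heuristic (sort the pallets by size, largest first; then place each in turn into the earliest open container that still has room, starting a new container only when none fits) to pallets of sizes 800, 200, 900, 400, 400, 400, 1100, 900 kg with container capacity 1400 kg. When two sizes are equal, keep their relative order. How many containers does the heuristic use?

Sorted descending: 1100, 900, 900, 800, 400, 400, 400, 200.
  1100 → container 1 (new)  [load 1100/1400]
  900 → container 2 (new)  [load 900/1400]
  900 → container 3 (new)  [load 900/1400]
  800 → container 4 (new)  [load 800/1400]
  400 → container 2  [load 1300/1400]
  400 → container 3  [load 1300/1400]
  400 → container 4  [load 1200/1400]
  200 → container 1  [load 1300/1400]
4 containers opened.

4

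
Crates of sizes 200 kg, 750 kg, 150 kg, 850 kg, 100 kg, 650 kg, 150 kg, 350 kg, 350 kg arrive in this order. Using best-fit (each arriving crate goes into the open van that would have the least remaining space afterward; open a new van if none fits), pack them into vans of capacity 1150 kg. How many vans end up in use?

4

  200 → van 1 (new)  [load 200/1150]
  750 → van 1  [load 950/1150]
  150 → van 1  [load 1100/1150]
  850 → van 2 (new)  [load 850/1150]
  100 → van 2  [load 950/1150]
  650 → van 3 (new)  [load 650/1150]
  150 → van 2  [load 1100/1150]
  350 → van 3  [load 1000/1150]
  350 → van 4 (new)  [load 350/1150]
4 vans opened.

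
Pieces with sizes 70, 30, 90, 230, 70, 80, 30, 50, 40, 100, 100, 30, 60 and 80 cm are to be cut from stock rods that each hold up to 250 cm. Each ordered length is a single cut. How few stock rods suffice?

5

Total = 230 + 100 + 100 + 90 + 80 + 80 + 70 + 70 + 60 + 50 + 40 + 30 + 30 + 30 = 1060 cm.
Lower bound: ⌈1060/250⌉ = 5 stock rods.
A packing using 5 stock rods:
  stock rod 1: 230 = 230
  stock rod 2: 100 + 100 + 50 = 250
  stock rod 3: 90 + 80 + 80 = 250
  stock rod 4: 70 + 70 + 60 + 40 = 240
  stock rod 5: 30 + 30 + 30 = 90
This matches the lower bound, so 5 is optimal.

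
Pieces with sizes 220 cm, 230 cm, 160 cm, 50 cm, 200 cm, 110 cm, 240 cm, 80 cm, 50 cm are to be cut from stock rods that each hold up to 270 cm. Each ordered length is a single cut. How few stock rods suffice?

6

Total = 240 + 230 + 220 + 200 + 160 + 110 + 80 + 50 + 50 = 1340 cm.
Lower bound: ⌈1340/270⌉ = 5 stock rods.
A packing using 6 stock rods:
  stock rod 1: 240 = 240
  stock rod 2: 230 = 230
  stock rod 3: 220 + 50 = 270
  stock rod 4: 200 + 50 = 250
  stock rod 5: 160 + 110 = 270
  stock rod 6: 80 = 80
No arrangement into 5 stock rods stays within capacity, so 6 is optimal.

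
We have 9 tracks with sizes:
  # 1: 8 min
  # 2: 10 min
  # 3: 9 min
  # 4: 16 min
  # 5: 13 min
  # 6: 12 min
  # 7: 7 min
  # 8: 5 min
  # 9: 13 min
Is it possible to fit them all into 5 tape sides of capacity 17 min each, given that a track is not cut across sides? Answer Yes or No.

Total = 93 min; ⌈93/17⌉ = 6.
At least 6 tape sides are required, but only 5 are allowed.

No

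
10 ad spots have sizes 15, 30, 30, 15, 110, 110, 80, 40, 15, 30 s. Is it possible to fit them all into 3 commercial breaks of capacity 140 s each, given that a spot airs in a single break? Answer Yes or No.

No

Total = 475 s; ⌈475/140⌉ = 4.
At least 4 commercial breaks are required, but only 3 are allowed.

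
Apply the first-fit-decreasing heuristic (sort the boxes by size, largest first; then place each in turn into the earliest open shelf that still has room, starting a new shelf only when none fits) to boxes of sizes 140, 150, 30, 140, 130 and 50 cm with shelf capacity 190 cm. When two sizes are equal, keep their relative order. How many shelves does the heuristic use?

4

Sorted descending: 150, 140, 140, 130, 50, 30.
  150 → shelf 1 (new)  [load 150/190]
  140 → shelf 2 (new)  [load 140/190]
  140 → shelf 3 (new)  [load 140/190]
  130 → shelf 4 (new)  [load 130/190]
  50 → shelf 2  [load 190/190]
  30 → shelf 1  [load 180/190]
4 shelves opened.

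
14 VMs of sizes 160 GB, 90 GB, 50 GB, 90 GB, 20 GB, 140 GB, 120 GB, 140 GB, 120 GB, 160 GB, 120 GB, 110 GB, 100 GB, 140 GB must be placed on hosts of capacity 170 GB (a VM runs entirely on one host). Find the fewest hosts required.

12

Total = 160 + 160 + 140 + 140 + 140 + 120 + 120 + 120 + 110 + 100 + 90 + 90 + 50 + 20 = 1560 GB.
Lower bound: ⌈1560/170⌉ = 10 hosts.
Also, 12 VMs each exceed 85 GB, and no two of those can share a host, so at least 12 hosts are needed.
A packing using 12 hosts:
  host 1: 160 = 160
  host 2: 160 = 160
  host 3: 140 + 20 = 160
  host 4: 140 = 140
  host 5: 140 = 140
  host 6: 120 + 50 = 170
  host 7: 120 = 120
  host 8: 120 = 120
  host 9: 110 = 110
  host 10: 100 = 100
  host 11: 90 = 90
  host 12: 90 = 90
This matches the lower bound, so 12 is optimal.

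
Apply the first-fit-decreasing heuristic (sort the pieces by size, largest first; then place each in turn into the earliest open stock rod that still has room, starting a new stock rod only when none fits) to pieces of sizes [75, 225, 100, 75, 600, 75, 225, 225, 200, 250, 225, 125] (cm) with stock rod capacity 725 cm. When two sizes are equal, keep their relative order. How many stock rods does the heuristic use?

Sorted descending: 600, 250, 225, 225, 225, 225, 200, 125, 100, 75, 75, 75.
  600 → stock rod 1 (new)  [load 600/725]
  250 → stock rod 2 (new)  [load 250/725]
  225 → stock rod 2  [load 475/725]
  225 → stock rod 2  [load 700/725]
  225 → stock rod 3 (new)  [load 225/725]
  225 → stock rod 3  [load 450/725]
  200 → stock rod 3  [load 650/725]
  125 → stock rod 1  [load 725/725]
  100 → stock rod 4 (new)  [load 100/725]
  75 → stock rod 3  [load 725/725]
  75 → stock rod 4  [load 175/725]
  75 → stock rod 4  [load 250/725]
4 stock rods opened.

4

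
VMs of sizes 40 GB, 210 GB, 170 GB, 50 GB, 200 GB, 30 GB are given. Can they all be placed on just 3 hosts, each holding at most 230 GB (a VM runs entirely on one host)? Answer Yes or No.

Total = 700 GB; ⌈700/230⌉ = 4.
At least 4 hosts are required, but only 3 are allowed.

No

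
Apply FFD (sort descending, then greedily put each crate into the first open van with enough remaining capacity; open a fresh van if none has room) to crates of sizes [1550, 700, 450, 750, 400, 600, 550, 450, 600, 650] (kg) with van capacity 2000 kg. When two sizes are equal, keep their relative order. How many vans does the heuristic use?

4

Sorted descending: 1550, 750, 700, 650, 600, 600, 550, 450, 450, 400.
  1550 → van 1 (new)  [load 1550/2000]
  750 → van 2 (new)  [load 750/2000]
  700 → van 2  [load 1450/2000]
  650 → van 3 (new)  [load 650/2000]
  600 → van 3  [load 1250/2000]
  600 → van 3  [load 1850/2000]
  550 → van 2  [load 2000/2000]
  450 → van 1  [load 2000/2000]
  450 → van 4 (new)  [load 450/2000]
  400 → van 4  [load 850/2000]
4 vans opened.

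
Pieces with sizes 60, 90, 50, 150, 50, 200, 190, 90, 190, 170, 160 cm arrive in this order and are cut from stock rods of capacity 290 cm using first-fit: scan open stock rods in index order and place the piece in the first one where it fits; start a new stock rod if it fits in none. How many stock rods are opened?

7

  60 → stock rod 1 (new)  [load 60/290]
  90 → stock rod 1  [load 150/290]
  50 → stock rod 1  [load 200/290]
  150 → stock rod 2 (new)  [load 150/290]
  50 → stock rod 1  [load 250/290]
  200 → stock rod 3 (new)  [load 200/290]
  190 → stock rod 4 (new)  [load 190/290]
  90 → stock rod 2  [load 240/290]
  190 → stock rod 5 (new)  [load 190/290]
  170 → stock rod 6 (new)  [load 170/290]
  160 → stock rod 7 (new)  [load 160/290]
7 stock rods opened.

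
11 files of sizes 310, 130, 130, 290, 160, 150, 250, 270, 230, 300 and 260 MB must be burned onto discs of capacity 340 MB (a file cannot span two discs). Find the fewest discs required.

Total = 310 + 300 + 290 + 270 + 260 + 250 + 230 + 160 + 150 + 130 + 130 = 2480 MB.
Lower bound: ⌈2480/340⌉ = 8 discs.
A packing using 9 discs:
  disc 1: 310 = 310
  disc 2: 300 = 300
  disc 3: 290 = 290
  disc 4: 270 = 270
  disc 5: 260 = 260
  disc 6: 250 = 250
  disc 7: 230 = 230
  disc 8: 160 + 150 = 310
  disc 9: 130 + 130 = 260
No arrangement into 8 discs stays within capacity, so 9 is optimal.

9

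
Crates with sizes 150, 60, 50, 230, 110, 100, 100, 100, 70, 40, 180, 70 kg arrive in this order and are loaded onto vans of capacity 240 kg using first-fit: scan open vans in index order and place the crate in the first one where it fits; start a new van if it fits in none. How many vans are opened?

6

  150 → van 1 (new)  [load 150/240]
  60 → van 1  [load 210/240]
  50 → van 2 (new)  [load 50/240]
  230 → van 3 (new)  [load 230/240]
  110 → van 2  [load 160/240]
  100 → van 4 (new)  [load 100/240]
  100 → van 4  [load 200/240]
  100 → van 5 (new)  [load 100/240]
  70 → van 2  [load 230/240]
  40 → van 4  [load 240/240]
  180 → van 6 (new)  [load 180/240]
  70 → van 5  [load 170/240]
6 vans opened.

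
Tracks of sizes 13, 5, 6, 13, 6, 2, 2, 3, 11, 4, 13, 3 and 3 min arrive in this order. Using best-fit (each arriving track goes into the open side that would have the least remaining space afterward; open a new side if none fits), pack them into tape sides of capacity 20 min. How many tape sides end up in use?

5

  13 → side 1 (new)  [load 13/20]
  5 → side 1  [load 18/20]
  6 → side 2 (new)  [load 6/20]
  13 → side 2  [load 19/20]
  6 → side 3 (new)  [load 6/20]
  2 → side 1  [load 20/20]
  2 → side 3  [load 8/20]
  3 → side 3  [load 11/20]
  11 → side 4 (new)  [load 11/20]
  4 → side 3  [load 15/20]
  13 → side 5 (new)  [load 13/20]
  3 → side 3  [load 18/20]
  3 → side 5  [load 16/20]
5 tape sides opened.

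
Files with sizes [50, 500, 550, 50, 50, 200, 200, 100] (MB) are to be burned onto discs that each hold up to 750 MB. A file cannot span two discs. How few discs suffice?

3

Total = 550 + 500 + 200 + 200 + 100 + 50 + 50 + 50 = 1700 MB.
Lower bound: ⌈1700/750⌉ = 3 discs.
A packing using 3 discs:
  disc 1: 550 + 200 = 750
  disc 2: 500 + 200 + 50 = 750
  disc 3: 100 + 50 + 50 = 200
This matches the lower bound, so 3 is optimal.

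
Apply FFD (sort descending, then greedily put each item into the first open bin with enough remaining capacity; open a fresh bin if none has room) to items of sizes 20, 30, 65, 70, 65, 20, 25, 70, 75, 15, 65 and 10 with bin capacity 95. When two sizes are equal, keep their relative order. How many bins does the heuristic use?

Sorted descending: 75, 70, 70, 65, 65, 65, 30, 25, 20, 20, 15, 10.
  75 → bin 1 (new)  [load 75/95]
  70 → bin 2 (new)  [load 70/95]
  70 → bin 3 (new)  [load 70/95]
  65 → bin 4 (new)  [load 65/95]
  65 → bin 5 (new)  [load 65/95]
  65 → bin 6 (new)  [load 65/95]
  30 → bin 4  [load 95/95]
  25 → bin 2  [load 95/95]
  20 → bin 1  [load 95/95]
  20 → bin 3  [load 90/95]
  15 → bin 5  [load 80/95]
  10 → bin 5  [load 90/95]
6 bins opened.

6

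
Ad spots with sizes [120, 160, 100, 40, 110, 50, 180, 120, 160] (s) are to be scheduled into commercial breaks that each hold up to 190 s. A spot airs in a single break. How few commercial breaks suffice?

7

Total = 180 + 160 + 160 + 120 + 120 + 110 + 100 + 50 + 40 = 1040 s.
Lower bound: ⌈1040/190⌉ = 6 commercial breaks.
Also, 7 ad spots each exceed 95 s, and no two of those can share a break, so at least 7 commercial breaks are needed.
A packing using 7 commercial breaks:
  break 1: 180 = 180
  break 2: 160 = 160
  break 3: 160 = 160
  break 4: 120 + 50 = 170
  break 5: 120 + 40 = 160
  break 6: 110 = 110
  break 7: 100 = 100
This matches the lower bound, so 7 is optimal.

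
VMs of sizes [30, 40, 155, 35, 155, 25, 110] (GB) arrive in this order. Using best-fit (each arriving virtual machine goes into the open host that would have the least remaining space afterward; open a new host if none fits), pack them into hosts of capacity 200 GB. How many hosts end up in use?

3

  30 → host 1 (new)  [load 30/200]
  40 → host 1  [load 70/200]
  155 → host 2 (new)  [load 155/200]
  35 → host 2  [load 190/200]
  155 → host 3 (new)  [load 155/200]
  25 → host 3  [load 180/200]
  110 → host 1  [load 180/200]
3 hosts opened.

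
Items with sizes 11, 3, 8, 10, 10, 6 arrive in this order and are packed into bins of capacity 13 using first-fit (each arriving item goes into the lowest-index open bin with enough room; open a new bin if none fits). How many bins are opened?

5

  11 → bin 1 (new)  [load 11/13]
  3 → bin 2 (new)  [load 3/13]
  8 → bin 2  [load 11/13]
  10 → bin 3 (new)  [load 10/13]
  10 → bin 4 (new)  [load 10/13]
  6 → bin 5 (new)  [load 6/13]
5 bins opened.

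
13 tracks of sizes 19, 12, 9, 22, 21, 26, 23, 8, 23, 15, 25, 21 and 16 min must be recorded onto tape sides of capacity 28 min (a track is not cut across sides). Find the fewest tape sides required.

10

Total = 26 + 25 + 23 + 23 + 22 + 21 + 21 + 19 + 16 + 15 + 12 + 9 + 8 = 240 min.
Lower bound: ⌈240/28⌉ = 9 tape sides.
Also, 10 tracks each exceed 14 min, and no two of those can share a side, so at least 10 tape sides are needed.
A packing using 10 tape sides:
  side 1: 26 = 26
  side 2: 25 = 25
  side 3: 23 = 23
  side 4: 23 = 23
  side 5: 22 = 22
  side 6: 21 = 21
  side 7: 21 = 21
  side 8: 19 + 9 = 28
  side 9: 16 + 12 = 28
  side 10: 15 + 8 = 23
This matches the lower bound, so 10 is optimal.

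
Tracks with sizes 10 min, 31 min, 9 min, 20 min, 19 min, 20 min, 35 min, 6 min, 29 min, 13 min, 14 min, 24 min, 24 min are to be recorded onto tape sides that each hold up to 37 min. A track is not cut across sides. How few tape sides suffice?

Total = 35 + 31 + 29 + 24 + 24 + 20 + 20 + 19 + 14 + 13 + 10 + 9 + 6 = 254 min.
Lower bound: ⌈254/37⌉ = 7 tape sides.
Also, 8 tracks each exceed 37/2 min, and no two of those can share a side, so at least 8 tape sides are needed.
A packing using 8 tape sides:
  side 1: 35 = 35
  side 2: 31 + 6 = 37
  side 3: 29 = 29
  side 4: 24 + 13 = 37
  side 5: 24 + 10 = 34
  side 6: 20 + 14 = 34
  side 7: 20 + 9 = 29
  side 8: 19 = 19
This matches the lower bound, so 8 is optimal.

8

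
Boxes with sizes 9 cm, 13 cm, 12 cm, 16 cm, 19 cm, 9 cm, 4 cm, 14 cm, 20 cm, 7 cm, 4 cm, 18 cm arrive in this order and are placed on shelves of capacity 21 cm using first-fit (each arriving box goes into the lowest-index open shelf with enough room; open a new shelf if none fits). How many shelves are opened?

  9 → shelf 1 (new)  [load 9/21]
  13 → shelf 2 (new)  [load 13/21]
  12 → shelf 1  [load 21/21]
  16 → shelf 3 (new)  [load 16/21]
  19 → shelf 4 (new)  [load 19/21]
  9 → shelf 5 (new)  [load 9/21]
  4 → shelf 2  [load 17/21]
  14 → shelf 6 (new)  [load 14/21]
  20 → shelf 7 (new)  [load 20/21]
  7 → shelf 5  [load 16/21]
  4 → shelf 2  [load 21/21]
  18 → shelf 8 (new)  [load 18/21]
8 shelves opened.

8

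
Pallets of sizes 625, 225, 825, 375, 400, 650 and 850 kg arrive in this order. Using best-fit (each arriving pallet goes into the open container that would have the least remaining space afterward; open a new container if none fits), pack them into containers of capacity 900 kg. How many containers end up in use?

  625 → container 1 (new)  [load 625/900]
  225 → container 1  [load 850/900]
  825 → container 2 (new)  [load 825/900]
  375 → container 3 (new)  [load 375/900]
  400 → container 3  [load 775/900]
  650 → container 4 (new)  [load 650/900]
  850 → container 5 (new)  [load 850/900]
5 containers opened.

5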